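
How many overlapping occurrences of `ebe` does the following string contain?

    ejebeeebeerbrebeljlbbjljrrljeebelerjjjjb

4

Sliding a length-3 window over the 40 characters (38 positions):
  position 3–5: ebe
  position 7–9: ebe
  position 14–16: ebe
  position 30–32: ebe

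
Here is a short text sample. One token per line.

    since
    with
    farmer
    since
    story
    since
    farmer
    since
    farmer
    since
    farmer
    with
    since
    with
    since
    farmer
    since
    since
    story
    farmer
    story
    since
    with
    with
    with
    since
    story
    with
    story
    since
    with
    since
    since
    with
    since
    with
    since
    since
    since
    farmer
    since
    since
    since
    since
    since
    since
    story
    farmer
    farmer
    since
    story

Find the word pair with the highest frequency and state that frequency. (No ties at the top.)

Bigram frequencies (highest first):
  since since: 9
  since with: 6
  farmer since: 6
  with since: 6
  since story: 5
  since farmer: 5
  … (9 more, each ≤ 3)

"since since", 9 times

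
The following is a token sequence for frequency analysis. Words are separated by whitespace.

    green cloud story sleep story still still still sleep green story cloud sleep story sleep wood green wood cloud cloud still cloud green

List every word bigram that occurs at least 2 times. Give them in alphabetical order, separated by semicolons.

Bigram counts meeting the condition (at least 2 times):
  sleep story: 2
  still still: 2
  story sleep: 2

sleep story; still still; story sleep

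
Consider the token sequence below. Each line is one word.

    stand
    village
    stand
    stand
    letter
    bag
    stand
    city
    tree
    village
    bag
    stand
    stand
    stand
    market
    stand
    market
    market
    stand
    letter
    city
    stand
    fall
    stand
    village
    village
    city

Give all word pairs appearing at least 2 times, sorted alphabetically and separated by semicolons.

Bigram counts meeting the condition (at least 2 times):
  bag stand: 2
  market stand: 2
  stand letter: 2
  stand market: 2
  stand stand: 3
  stand village: 2

bag stand; market stand; stand letter; stand market; stand stand; stand village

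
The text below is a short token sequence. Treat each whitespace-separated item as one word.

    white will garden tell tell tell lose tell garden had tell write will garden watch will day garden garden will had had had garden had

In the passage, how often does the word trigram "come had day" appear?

0

Scanning the 23 overlapping trigram windows for "come had day":
  (none found)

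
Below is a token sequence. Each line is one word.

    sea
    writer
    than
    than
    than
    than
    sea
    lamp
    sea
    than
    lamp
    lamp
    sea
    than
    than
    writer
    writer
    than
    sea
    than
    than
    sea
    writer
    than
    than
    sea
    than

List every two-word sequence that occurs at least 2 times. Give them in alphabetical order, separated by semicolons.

lamp sea; sea than; sea writer; than sea; than than; writer than

Bigram counts meeting the condition (at least 2 times):
  lamp sea: 2
  sea than: 4
  sea writer: 2
  than sea: 4
  than than: 6
  writer than: 3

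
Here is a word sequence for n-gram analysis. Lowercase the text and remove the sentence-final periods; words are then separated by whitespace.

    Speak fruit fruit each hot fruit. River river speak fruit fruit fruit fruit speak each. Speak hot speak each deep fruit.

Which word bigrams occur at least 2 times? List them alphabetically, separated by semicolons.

Bigram counts meeting the condition (at least 2 times):
  fruit fruit: 4
  speak each: 2
  speak fruit: 2

fruit fruit; speak each; speak fruit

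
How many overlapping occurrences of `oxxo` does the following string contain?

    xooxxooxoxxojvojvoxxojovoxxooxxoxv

5

Sliding a length-4 window over the 34 characters (31 positions):
  position 3–6: oxxo
  position 9–12: oxxo
  position 18–21: oxxo
  position 25–28: oxxo
  position 29–32: oxxo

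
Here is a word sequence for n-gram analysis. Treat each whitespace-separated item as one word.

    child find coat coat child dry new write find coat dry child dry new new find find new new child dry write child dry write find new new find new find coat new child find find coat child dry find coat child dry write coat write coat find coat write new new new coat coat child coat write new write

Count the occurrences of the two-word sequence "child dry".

Scanning the 59 overlapping bigram windows for "child dry":
  position 5–6: child dry
  position 12–13: child dry
  position 20–21: child dry
  position 23–24: child dry
  position 38–39: child dry
  position 42–43: child dry

6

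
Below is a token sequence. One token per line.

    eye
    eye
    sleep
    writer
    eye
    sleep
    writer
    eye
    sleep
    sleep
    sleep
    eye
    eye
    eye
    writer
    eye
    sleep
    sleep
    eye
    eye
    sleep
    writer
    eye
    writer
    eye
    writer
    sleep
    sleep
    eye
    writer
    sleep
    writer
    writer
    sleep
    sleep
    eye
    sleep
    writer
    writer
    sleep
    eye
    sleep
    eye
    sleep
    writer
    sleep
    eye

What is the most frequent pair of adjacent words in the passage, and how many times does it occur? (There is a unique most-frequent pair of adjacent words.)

"eye sleep", 8 times

Bigram frequencies (highest first):
  eye sleep: 8
  sleep eye: 7
  sleep writer: 6
  writer eye: 5
  sleep sleep: 5
  writer sleep: 5
  … (3 more, each ≤ 4)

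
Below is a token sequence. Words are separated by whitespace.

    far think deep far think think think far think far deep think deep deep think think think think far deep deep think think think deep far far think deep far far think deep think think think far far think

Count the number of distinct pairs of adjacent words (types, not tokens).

39 tokens → 38 bigram windows in total.
Repeated bigrams (each contributes count−1 duplicates):
  think think: 9
  far think: 6
  think deep: 5
  deep think: 4
  think far: 4
  deep far: 3
  far far: 3
  deep deep: 2
  … (1 more repeated)
29 duplicate windows → 38 − 29 = 9 distinct.

9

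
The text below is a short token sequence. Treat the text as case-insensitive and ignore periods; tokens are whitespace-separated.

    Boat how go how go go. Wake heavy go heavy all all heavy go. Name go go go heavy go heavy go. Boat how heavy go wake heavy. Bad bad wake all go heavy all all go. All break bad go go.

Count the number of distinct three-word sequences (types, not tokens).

35

42 tokens → 40 trigram windows in total.
Repeated trigrams (each contributes count−1 duplicates):
  go heavy all: 2
  go heavy go: 2
  go wake heavy: 2
  heavy all all: 2
  heavy go heavy: 2
5 duplicate windows → 40 − 5 = 35 distinct.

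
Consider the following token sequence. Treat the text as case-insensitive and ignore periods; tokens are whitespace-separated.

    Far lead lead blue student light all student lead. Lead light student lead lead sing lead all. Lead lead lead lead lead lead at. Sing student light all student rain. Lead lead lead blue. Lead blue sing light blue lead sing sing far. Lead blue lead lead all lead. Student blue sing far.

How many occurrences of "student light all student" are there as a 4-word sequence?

2

Scanning the 50 overlapping 4-gram windows for "student light all student":
  position 5–8: student light all student
  position 26–29: student light all student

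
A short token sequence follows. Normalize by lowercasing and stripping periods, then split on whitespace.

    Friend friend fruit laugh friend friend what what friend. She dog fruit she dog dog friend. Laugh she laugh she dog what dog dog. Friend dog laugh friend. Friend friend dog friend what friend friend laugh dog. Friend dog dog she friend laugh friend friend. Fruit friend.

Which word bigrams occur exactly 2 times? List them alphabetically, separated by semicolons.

friend fruit; friend what; laugh she; what friend

Bigram counts meeting the condition (exactly 2 times):
  friend fruit: 2
  friend what: 2
  laugh she: 2
  what friend: 2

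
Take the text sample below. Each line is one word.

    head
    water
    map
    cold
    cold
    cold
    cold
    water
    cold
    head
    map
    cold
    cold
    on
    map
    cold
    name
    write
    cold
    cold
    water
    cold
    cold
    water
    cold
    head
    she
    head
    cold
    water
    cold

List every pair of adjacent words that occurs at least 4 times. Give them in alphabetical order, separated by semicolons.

cold cold; cold water; water cold

Bigram counts meeting the condition (at least 4 times):
  cold cold: 6
  cold water: 4
  water cold: 4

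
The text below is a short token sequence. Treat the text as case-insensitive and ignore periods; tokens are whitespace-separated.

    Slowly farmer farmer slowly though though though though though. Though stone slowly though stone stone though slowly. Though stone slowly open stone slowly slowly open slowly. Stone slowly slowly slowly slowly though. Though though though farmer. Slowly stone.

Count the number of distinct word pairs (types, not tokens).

16

38 tokens → 37 bigram windows in total.
Repeated bigrams (each contributes count−1 duplicates):
  though though: 8
  slowly slowly: 4
  slowly though: 4
  stone slowly: 4
  though stone: 3
  farmer slowly: 2
  slowly open: 2
  slowly stone: 2
21 duplicate windows → 37 − 21 = 16 distinct.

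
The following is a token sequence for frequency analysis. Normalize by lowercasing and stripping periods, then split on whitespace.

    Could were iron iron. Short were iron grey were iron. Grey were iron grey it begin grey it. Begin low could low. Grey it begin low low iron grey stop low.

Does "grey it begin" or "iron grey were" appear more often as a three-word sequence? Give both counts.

"grey it begin": 3 occurrences
"iron grey were": 2 occurrences

"grey it begin" (3 vs 2)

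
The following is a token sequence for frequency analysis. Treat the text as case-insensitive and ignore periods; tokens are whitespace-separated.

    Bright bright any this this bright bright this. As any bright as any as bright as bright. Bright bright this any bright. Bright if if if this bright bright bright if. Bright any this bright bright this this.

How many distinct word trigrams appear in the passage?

38 tokens → 36 trigram windows in total.
Repeated trigrams (each contributes count−1 duplicates):
  bright bright this: 3
  this bright bright: 3
  bright any this: 2
  bright bright bright: 2
  bright bright if: 2
7 duplicate windows → 36 − 7 = 29 distinct.

29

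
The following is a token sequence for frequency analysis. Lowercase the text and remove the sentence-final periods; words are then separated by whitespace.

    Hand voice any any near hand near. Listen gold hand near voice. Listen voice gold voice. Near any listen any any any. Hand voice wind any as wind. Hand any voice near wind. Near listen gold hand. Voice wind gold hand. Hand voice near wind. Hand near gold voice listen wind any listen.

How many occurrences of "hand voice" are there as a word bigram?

4

Scanning the 52 overlapping bigram windows for "hand voice":
  position 1–2: hand voice
  position 23–24: hand voice
  position 37–38: hand voice
  position 42–43: hand voice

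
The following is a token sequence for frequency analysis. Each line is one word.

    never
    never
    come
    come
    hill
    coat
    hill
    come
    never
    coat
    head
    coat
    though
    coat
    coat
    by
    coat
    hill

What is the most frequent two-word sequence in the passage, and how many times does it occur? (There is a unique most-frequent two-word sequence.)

Bigram frequencies (highest first):
  coat hill: 2
  never never: 1
  never come: 1
  come come: 1
  come hill: 1
  hill coat: 1
  … (10 more, each ≤ 1)

"coat hill", 2 times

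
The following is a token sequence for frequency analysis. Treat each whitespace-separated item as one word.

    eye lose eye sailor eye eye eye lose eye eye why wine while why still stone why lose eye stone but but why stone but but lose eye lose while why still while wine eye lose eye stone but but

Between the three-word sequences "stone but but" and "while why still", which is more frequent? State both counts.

"stone but but" (3 vs 2)

"stone but but": 3 occurrences
"while why still": 2 occurrences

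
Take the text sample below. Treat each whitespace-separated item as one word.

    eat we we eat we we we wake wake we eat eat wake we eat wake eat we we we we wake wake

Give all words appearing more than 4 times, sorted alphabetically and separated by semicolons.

eat; wake; we

Unigram counts meeting the condition (more than 4 times):
  eat: 6
  wake: 6
  we: 11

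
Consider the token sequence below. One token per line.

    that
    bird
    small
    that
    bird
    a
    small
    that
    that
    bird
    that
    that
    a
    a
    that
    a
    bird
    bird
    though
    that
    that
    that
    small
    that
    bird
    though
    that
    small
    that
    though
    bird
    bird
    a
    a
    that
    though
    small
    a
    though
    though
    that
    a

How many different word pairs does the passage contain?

42 tokens → 41 bigram windows in total.
Repeated bigrams (each contributes count−1 duplicates):
  small that: 4
  that bird: 4
  that that: 4
  that a: 3
  though that: 3
  a a: 2
  a that: 2
  bird a: 2
  … (4 more repeated)
20 duplicate windows → 41 − 20 = 21 distinct.

21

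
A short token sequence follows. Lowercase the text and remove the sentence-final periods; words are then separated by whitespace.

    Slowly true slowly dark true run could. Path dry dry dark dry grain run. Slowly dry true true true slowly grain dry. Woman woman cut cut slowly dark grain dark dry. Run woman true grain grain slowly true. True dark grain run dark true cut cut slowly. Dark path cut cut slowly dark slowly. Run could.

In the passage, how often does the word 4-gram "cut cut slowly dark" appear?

3

Scanning the 53 overlapping 4-gram windows for "cut cut slowly dark":
  position 25–28: cut cut slowly dark
  position 45–48: cut cut slowly dark
  position 50–53: cut cut slowly dark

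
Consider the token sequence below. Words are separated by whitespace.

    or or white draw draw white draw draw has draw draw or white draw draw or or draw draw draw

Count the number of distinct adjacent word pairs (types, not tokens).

20 tokens → 19 bigram windows in total.
Repeated bigrams (each contributes count−1 duplicates):
  draw draw: 6
  white draw: 3
  draw or: 2
  or or: 2
  or white: 2
10 duplicate windows → 19 − 10 = 9 distinct.

9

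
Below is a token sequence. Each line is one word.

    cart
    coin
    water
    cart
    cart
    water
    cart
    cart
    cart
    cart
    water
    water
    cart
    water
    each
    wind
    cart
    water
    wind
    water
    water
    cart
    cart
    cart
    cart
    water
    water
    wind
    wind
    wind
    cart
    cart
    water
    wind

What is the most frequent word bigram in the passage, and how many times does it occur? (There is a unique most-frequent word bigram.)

Bigram frequencies (highest first):
  cart cart: 8
  cart water: 6
  water cart: 4
  water water: 3
  water wind: 3
  wind cart: 2
  … (6 more, each ≤ 2)

"cart cart", 8 times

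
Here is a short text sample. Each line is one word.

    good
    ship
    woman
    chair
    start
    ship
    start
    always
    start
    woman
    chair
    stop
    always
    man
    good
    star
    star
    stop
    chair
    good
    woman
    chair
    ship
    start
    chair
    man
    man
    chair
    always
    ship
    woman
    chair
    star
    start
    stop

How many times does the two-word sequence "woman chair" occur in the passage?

4

Scanning the 34 overlapping bigram windows for "woman chair":
  position 3–4: woman chair
  position 10–11: woman chair
  position 21–22: woman chair
  position 31–32: woman chair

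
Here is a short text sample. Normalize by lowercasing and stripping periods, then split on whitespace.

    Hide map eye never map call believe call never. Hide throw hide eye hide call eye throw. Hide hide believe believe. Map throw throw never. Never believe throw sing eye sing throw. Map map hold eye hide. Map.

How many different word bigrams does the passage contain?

34

38 tokens → 37 bigram windows in total.
Repeated bigrams (each contributes count−1 duplicates):
  eye hide: 2
  hide map: 2
  throw hide: 2
3 duplicate windows → 37 − 3 = 34 distinct.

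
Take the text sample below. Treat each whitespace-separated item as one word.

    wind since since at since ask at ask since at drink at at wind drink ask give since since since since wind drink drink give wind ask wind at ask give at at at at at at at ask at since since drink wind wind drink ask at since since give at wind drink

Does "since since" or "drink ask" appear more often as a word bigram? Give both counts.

"since since" (6 vs 2)

"since since": 6 occurrences
"drink ask": 2 occurrences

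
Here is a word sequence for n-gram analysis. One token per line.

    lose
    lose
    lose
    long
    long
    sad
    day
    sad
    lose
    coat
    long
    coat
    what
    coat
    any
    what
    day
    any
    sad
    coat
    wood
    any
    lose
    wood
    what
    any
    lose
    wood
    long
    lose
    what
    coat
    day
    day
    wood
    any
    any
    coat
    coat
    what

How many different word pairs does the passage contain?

33

40 tokens → 39 bigram windows in total.
Repeated bigrams (each contributes count−1 duplicates):
  any lose: 2
  coat what: 2
  lose lose: 2
  lose wood: 2
  what coat: 2
  wood any: 2
6 duplicate windows → 39 − 6 = 33 distinct.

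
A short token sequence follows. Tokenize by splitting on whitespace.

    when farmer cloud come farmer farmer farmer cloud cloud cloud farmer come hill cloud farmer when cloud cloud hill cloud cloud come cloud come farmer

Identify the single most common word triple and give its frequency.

"cloud come farmer", 2 times

Trigram frequencies (highest first):
  cloud come farmer: 2
  when farmer cloud: 1
  farmer cloud come: 1
  come farmer farmer: 1
  farmer farmer farmer: 1
  farmer farmer cloud: 1
  … (16 more, each ≤ 1)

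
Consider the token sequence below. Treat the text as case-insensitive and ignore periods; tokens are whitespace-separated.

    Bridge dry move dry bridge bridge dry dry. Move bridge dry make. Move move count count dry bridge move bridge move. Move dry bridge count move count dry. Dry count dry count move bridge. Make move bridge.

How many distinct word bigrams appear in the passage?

37 tokens → 36 bigram windows in total.
Repeated bigrams (each contributes count−1 duplicates):
  move bridge: 4
  bridge dry: 3
  count dry: 3
  dry bridge: 3
  bridge move: 2
  count move: 2
  dry count: 2
  dry dry: 2
  … (5 more repeated)
18 duplicate windows → 36 − 18 = 18 distinct.

18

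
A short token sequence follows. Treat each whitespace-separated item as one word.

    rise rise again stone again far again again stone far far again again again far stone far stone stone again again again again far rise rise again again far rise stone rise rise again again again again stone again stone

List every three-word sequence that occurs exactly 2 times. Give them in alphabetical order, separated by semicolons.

Trigram counts meeting the condition (exactly 2 times):
  again again stone: 2
  again far rise: 2
  again stone again: 2
  far again again: 2
  rise again again: 2

again again stone; again far rise; again stone again; far again again; rise again again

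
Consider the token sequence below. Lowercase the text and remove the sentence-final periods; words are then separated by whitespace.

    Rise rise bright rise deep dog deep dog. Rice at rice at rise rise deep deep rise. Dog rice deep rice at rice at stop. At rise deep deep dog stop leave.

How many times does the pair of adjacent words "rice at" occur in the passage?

Scanning the 31 overlapping bigram windows for "rice at":
  position 9–10: rice at
  position 11–12: rice at
  position 21–22: rice at
  position 23–24: rice at

4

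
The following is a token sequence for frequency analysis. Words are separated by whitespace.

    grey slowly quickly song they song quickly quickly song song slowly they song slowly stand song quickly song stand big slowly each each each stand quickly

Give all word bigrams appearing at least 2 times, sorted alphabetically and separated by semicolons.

Bigram counts meeting the condition (at least 2 times):
  each each: 2
  quickly song: 3
  song quickly: 2
  song slowly: 2
  they song: 2

each each; quickly song; song quickly; song slowly; they song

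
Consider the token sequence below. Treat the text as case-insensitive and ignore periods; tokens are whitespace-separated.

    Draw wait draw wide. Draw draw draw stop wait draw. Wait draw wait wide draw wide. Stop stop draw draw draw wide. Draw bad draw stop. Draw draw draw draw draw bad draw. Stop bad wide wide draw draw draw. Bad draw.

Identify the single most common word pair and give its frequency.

"draw draw", 10 times

Bigram frequencies (highest first):
  draw draw: 10
  wide draw: 4
  draw wait: 3
  wait draw: 3
  draw wide: 3
  draw stop: 3
  … (10 more, each ≤ 3)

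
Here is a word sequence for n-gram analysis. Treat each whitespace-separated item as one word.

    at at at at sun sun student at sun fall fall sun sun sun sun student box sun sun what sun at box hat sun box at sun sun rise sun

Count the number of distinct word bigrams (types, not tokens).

31 tokens → 30 bigram windows in total.
Repeated bigrams (each contributes count−1 duplicates):
  sun sun: 6
  at at: 3
  at sun: 3
  sun student: 2
10 duplicate windows → 30 − 10 = 20 distinct.

20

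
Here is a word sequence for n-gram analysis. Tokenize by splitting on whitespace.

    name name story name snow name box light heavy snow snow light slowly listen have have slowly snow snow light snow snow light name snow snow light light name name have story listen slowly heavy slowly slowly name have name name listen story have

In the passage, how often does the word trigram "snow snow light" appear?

4

Scanning the 42 overlapping trigram windows for "snow snow light":
  position 10–12: snow snow light
  position 18–20: snow snow light
  position 21–23: snow snow light
  position 25–27: snow snow light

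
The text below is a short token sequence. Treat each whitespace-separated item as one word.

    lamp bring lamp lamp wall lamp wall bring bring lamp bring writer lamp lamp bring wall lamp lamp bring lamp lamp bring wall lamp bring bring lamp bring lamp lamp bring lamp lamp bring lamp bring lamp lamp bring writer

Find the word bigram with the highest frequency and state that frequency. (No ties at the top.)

"lamp bring", 11 times

Bigram frequencies (highest first):
  lamp bring: 11
  bring lamp: 8
  lamp lamp: 7
  wall lamp: 3
  lamp wall: 2
  bring bring: 2
  … (4 more, each ≤ 2)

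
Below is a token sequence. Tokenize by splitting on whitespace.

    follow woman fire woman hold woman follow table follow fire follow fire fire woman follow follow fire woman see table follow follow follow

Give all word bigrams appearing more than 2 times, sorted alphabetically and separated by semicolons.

fire woman; follow fire; follow follow

Bigram counts meeting the condition (more than 2 times):
  fire woman: 3
  follow fire: 3
  follow follow: 3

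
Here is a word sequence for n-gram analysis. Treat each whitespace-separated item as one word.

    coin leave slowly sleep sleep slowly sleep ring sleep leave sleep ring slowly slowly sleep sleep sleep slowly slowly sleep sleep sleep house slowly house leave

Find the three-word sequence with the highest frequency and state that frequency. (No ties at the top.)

"slowly sleep sleep", 3 times

Trigram frequencies (highest first):
  slowly sleep sleep: 3
  sleep sleep slowly: 2
  slowly slowly sleep: 2
  sleep sleep sleep: 2
  coin leave slowly: 1
  leave slowly sleep: 1
  … (13 more, each ≤ 1)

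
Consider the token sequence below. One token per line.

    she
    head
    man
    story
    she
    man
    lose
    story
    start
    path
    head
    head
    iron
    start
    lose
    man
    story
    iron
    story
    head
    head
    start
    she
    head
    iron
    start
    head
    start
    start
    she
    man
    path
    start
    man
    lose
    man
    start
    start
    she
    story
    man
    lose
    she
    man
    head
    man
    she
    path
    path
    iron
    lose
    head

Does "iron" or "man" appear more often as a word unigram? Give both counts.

"man" (9 vs 4)

"iron": 4 occurrences
"man": 9 occurrences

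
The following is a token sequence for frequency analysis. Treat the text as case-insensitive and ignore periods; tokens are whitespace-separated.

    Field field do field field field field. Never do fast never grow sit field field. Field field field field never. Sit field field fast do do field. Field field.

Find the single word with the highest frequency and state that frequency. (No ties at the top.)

"field", 17 times

Unigram frequencies (highest first):
  field: 17
  do: 4
  never: 3
  fast: 2
  sit: 2
  grow: 1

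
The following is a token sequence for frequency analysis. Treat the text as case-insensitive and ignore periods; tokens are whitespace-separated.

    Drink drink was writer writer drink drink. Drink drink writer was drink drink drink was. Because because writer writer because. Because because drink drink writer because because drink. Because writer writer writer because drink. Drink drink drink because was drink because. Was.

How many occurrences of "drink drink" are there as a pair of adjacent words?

10

Scanning the 41 overlapping bigram windows for "drink drink":
  position 1–2: drink drink
  position 6–7: drink drink
  position 7–8: drink drink
  position 8–9: drink drink
  position 12–13: drink drink
  position 13–14: drink drink
  position 23–24: drink drink
  position 34–35: drink drink
  position 35–36: drink drink
  position 36–37: drink drink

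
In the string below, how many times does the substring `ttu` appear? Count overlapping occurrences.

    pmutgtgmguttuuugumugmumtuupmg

1

Sliding a length-3 window over the 29 characters (27 positions):
  position 11–13: ttu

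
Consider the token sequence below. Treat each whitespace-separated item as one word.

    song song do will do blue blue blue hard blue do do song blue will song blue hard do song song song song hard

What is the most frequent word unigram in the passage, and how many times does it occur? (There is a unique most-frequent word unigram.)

"song", 8 times

Unigram frequencies (highest first):
  song: 8
  blue: 6
  do: 5
  hard: 3
  will: 2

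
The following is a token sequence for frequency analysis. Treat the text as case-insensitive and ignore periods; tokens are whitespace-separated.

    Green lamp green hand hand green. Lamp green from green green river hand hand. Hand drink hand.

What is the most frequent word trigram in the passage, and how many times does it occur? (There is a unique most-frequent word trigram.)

"green lamp green", 2 times

Trigram frequencies (highest first):
  green lamp green: 2
  lamp green hand: 1
  green hand hand: 1
  hand hand green: 1
  hand green lamp: 1
  lamp green from: 1
  … (8 more, each ≤ 1)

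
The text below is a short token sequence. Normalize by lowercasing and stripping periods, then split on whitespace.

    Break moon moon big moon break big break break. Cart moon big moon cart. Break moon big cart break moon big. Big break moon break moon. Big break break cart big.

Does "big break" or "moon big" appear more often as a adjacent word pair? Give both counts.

"moon big" (5 vs 3)

"big break": 3 occurrences
"moon big": 5 occurrences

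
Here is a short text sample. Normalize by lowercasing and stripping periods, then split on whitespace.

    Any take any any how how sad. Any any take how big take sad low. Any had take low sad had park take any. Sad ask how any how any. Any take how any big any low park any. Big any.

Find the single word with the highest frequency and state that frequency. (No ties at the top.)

"any", 14 times

Unigram frequencies (highest first):
  any: 14
  take: 6
  how: 6
  sad: 4
  big: 3
  low: 3
  … (3 more, each ≤ 2)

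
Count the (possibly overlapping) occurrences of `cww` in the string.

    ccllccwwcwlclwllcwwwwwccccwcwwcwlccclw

3

Sliding a length-3 window over the 38 characters (36 positions):
  position 6–8: cww
  position 17–19: cww
  position 28–30: cww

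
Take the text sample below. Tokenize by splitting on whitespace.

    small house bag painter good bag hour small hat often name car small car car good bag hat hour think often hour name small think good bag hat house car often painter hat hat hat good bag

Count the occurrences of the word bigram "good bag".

Scanning the 36 overlapping bigram windows for "good bag":
  position 5–6: good bag
  position 16–17: good bag
  position 26–27: good bag
  position 36–37: good bag

4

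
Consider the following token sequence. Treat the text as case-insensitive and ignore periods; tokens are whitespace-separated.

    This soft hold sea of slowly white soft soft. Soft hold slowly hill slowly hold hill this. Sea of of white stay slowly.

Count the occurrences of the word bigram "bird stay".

0

Scanning the 22 overlapping bigram windows for "bird stay":
  (none found)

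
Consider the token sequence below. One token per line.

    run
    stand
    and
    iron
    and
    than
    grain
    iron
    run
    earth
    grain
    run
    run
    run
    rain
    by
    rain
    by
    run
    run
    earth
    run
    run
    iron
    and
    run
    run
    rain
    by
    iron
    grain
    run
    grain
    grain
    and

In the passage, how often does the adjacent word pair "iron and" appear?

2

Scanning the 34 overlapping bigram windows for "iron and":
  position 4–5: iron and
  position 24–25: iron and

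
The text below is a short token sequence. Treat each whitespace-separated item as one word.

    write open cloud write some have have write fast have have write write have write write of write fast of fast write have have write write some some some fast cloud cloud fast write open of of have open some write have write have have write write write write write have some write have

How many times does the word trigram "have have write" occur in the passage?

Scanning the 52 overlapping trigram windows for "have have write":
  position 6–8: have have write
  position 10–12: have have write
  position 23–25: have have write
  position 44–46: have have write

4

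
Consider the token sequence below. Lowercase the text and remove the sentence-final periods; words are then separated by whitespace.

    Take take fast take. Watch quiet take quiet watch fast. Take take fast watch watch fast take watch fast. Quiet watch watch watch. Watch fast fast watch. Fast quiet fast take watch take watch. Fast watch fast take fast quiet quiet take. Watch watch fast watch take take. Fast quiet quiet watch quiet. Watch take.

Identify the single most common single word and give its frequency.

"watch", 18 times

Unigram frequencies (highest first):
  watch: 18
  take: 14
  fast: 14
  quiet: 9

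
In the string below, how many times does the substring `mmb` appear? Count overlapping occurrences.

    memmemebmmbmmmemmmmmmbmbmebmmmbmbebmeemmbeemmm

Sliding a length-3 window over the 46 characters (44 positions):
  position 9–11: mmb
  position 20–22: mmb
  position 29–31: mmb
  position 39–41: mmb

4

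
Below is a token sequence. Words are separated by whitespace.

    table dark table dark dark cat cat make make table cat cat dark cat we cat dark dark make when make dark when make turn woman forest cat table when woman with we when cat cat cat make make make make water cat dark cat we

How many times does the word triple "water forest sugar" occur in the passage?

0

Scanning the 44 overlapping trigram windows for "water forest sugar":
  (none found)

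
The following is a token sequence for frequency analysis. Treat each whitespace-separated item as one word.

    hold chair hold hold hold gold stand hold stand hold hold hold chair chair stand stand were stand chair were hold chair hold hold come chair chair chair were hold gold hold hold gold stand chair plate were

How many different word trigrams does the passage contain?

30

38 tokens → 36 trigram windows in total.
Repeated trigrams (each contributes count−1 duplicates):
  chair hold hold: 2
  chair were hold: 2
  hold chair hold: 2
  hold gold stand: 2
  hold hold gold: 2
  hold hold hold: 2
6 duplicate windows → 36 − 6 = 30 distinct.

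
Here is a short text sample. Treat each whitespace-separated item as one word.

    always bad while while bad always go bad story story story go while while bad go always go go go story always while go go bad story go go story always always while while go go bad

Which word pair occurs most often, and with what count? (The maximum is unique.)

Bigram frequencies (highest first):
  go go: 5
  while while: 3
  go bad: 3
  while bad: 2
  always go: 2
  bad story: 2
  … (13 more, each ≤ 2)

"go go", 5 times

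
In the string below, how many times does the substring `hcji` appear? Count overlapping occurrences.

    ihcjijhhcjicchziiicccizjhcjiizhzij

3

Sliding a length-4 window over the 34 characters (31 positions):
  position 2–5: hcji
  position 8–11: hcji
  position 25–28: hcji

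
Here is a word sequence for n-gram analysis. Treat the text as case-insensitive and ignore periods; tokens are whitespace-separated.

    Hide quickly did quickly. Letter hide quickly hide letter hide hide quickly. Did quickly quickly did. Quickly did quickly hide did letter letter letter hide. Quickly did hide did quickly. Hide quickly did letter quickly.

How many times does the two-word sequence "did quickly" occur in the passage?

Scanning the 34 overlapping bigram windows for "did quickly":
  position 3–4: did quickly
  position 13–14: did quickly
  position 16–17: did quickly
  position 18–19: did quickly
  position 29–30: did quickly

5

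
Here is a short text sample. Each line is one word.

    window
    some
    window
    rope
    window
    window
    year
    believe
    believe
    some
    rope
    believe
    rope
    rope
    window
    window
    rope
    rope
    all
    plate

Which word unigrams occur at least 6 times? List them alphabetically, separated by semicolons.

Unigram counts meeting the condition (at least 6 times):
  rope: 6
  window: 6

rope; window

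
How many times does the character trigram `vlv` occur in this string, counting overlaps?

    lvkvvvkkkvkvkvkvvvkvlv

Sliding a length-3 window over the 22 characters (20 positions):
  position 20–22: vlv

1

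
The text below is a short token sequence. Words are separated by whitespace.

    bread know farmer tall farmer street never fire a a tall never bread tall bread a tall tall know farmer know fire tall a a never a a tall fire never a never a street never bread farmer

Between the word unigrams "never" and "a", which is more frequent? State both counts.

"a" (9 vs 6)

"never": 6 occurrences
"a": 9 occurrences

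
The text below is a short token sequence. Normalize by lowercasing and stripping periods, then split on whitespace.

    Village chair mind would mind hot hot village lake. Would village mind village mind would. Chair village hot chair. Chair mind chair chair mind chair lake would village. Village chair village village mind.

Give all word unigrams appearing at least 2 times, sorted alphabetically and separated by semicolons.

chair; hot; lake; mind; village; would

Unigram counts meeting the condition (at least 2 times):
  chair: 8
  hot: 3
  lake: 2
  mind: 7
  village: 9
  would: 4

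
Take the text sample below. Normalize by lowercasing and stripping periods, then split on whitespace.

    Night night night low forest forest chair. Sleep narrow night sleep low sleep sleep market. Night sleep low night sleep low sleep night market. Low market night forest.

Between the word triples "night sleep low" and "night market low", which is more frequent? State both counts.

"night sleep low" (3 vs 1)

"night sleep low": 3 occurrences
"night market low": 1 occurrence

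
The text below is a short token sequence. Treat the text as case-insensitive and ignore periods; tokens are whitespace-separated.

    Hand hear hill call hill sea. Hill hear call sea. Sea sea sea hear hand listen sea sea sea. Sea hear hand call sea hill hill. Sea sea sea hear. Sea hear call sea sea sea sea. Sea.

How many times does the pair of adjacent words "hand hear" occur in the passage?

1

Scanning the 37 overlapping bigram windows for "hand hear":
  position 1–2: hand hear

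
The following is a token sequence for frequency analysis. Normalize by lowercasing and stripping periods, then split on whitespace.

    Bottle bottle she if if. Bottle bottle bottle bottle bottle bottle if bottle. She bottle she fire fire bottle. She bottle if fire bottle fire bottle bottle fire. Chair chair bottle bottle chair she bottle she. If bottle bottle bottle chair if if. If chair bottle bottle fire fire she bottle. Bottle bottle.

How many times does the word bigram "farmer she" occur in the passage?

0

Scanning the 52 overlapping bigram windows for "farmer she":
  (none found)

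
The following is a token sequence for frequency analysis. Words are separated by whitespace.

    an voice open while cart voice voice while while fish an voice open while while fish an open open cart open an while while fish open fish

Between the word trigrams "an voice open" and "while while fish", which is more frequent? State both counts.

"while while fish" (3 vs 2)

"an voice open": 2 occurrences
"while while fish": 3 occurrences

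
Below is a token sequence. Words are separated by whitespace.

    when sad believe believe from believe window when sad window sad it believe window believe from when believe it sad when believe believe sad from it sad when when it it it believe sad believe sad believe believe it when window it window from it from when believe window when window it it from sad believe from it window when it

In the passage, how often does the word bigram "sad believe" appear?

Scanning the 60 overlapping bigram windows for "sad believe":
  position 2–3: sad believe
  position 34–35: sad believe
  position 36–37: sad believe
  position 55–56: sad believe

4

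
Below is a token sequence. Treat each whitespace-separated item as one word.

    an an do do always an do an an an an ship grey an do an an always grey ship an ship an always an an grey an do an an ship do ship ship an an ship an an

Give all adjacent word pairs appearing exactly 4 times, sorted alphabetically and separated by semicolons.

an do; an ship; ship an

Bigram counts meeting the condition (exactly 4 times):
  an do: 4
  an ship: 4
  ship an: 4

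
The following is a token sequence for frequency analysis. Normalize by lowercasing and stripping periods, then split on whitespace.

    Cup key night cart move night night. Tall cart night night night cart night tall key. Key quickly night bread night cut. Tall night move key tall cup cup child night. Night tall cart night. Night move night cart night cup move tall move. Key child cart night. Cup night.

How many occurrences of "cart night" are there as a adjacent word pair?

Scanning the 49 overlapping bigram windows for "cart night":
  position 9–10: cart night
  position 13–14: cart night
  position 34–35: cart night
  position 39–40: cart night
  position 47–48: cart night

5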